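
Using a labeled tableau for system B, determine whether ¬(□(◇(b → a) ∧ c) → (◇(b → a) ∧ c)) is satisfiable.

Unsatisfiable

1. ¬(□(◇(b → a) ∧ c) → (◇(b → a) ∧ c)), 0
2. □(◇(b → a) ∧ c), 0
3. ¬(◇(b → a) ∧ c), 0
4. ◇(b → a) ∧ c, 0
5. ◇(b → a), 0
6. c, 0
7. ¬◇(b → a), 0
8. ¬(b → a), 0
9. b, 0
10. ¬a, 0
11. b → a, 1
12. ◇(b → a) ∧ c, 1
13. ◇(b → a), 1
14. c, 1
15. ¬(b → a), 1
16. b, 1
17. ¬a, 1
18. a, 1
Accessibility: 0R0, 0R1, 1R0, 1R1
Branch closes: a and ¬a both at 1.
All branches of the tableau close; one closing branch shown above.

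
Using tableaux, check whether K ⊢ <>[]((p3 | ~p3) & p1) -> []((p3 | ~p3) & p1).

Tableau for the negation ~(<>[]((p3 | ~p3) & p1) -> []((p3 | ~p3) & p1)):
1. ~(<>[]((p3 | ~p3) & p1) -> []((p3 | ~p3) & p1)), 0
2. <>[]((p3 | ~p3) & p1), 0   [~->-rule on 1]
3. ~[]((p3 | ~p3) & p1), 0   [~->-rule on 1]
4. []((p3 | ~p3) & p1), 1   [<>-rule on 2: fresh world 1, 0R1]
5. ~((p3 | ~p3) & p1), 2   [~[]-rule on 3: fresh world 2, 0R2]
6. ~p1, 2   [~&-rule on 5 (branches; this branch)]
Accessibility: 0R1, 0R2
The negation has an open branch (countermodel exists).

No, not valid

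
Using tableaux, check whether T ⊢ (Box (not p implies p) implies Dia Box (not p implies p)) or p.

Tableau for the negation not ((Box (not p implies p) implies Dia Box (not p implies p)) or p):
1. not ((Box (not p implies p) implies Dia Box (not p implies p)) or p), w0
2. not (Box (not p implies p) implies Dia Box (not p implies p)), w0
3. not p, w0
4. Box (not p implies p), w0
5. not Dia Box (not p implies p), w0
6. not p implies p, w0
7. not Box (not p implies p), w0
8. p, w0
Accessibility: w0Rw0
Branch closes: p and not p both at w0.
All branches of the negation close; one closing branch shown above.

Valid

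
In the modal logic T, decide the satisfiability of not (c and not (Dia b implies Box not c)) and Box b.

1. not (c and not (Dia b implies Box not c)) and Box b, 0
2. not (c and not (Dia b implies Box not c)), 0   [and-rule on 1]
3. Box b, 0   [and-rule on 1]
4. b, 0   [Box-rule on 3 via 0R0]
5. Dia b implies Box not c, 0   [neg-and-rule on 2 (branches; this branch)]
6. Box not c, 0   [implies-rule on 5 (branches; this branch)]
7. not c, 0   [Box-rule on 6 via 0R0]
Accessibility: 0R0

Satisfiable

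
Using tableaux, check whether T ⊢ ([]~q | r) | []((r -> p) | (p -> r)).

Valid in T

Tableau for the negation ~(([]~q | r) | []((r -> p) | (p -> r))):
1. ~(([]~q | r) | []((r -> p) | (p -> r))), 0
2. ~([]~q | r), 0
3. ~[]((r -> p) | (p -> r)), 0
4. ~[]~q, 0
5. ~r, 0
6. ~((r -> p) | (p -> r)), 1
7. ~(r -> p), 1
8. ~(p -> r), 1
9. r, 1
10. ~p, 1
11. p, 1
12. ~r, 1
Accessibility: 0R0, 0R1, 1R1
Branch closes: p and ~p both at 1.
All branches of the negation close; one closing branch shown above.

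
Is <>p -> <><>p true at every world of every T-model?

Tableau for the negation ~(<>p -> <><>p):
1. ~(<>p -> <><>p), w0
2. <>p, w0   [~->-rule on 1]
3. ~<><>p, w0   [~->-rule on 1]
4. ~<>p, w0   [~<>-rule on 3 via w0Rw0]
5. ~p, w0   [~<>-rule on 4 via w0Rw0]
6. p, w1   [<>-rule on 2: fresh world w1, w0Rw1]
7. ~<>p, w1   [~<>-rule on 3 via w0Rw1]
8. ~p, w1   [~<>-rule on 4 via w0Rw1]
Accessibility: w0Rw0, w0Rw1, w1Rw1
Branch closes: p and ~p both at w1.
Every branch of the negation's tableau closes; the branch above is one of them.

Valid in T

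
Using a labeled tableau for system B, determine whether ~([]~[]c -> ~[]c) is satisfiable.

1. ~([]~[]c -> ~[]c), 0
2. []~[]c, 0   [~->-rule on 1]
3. []c, 0   [~->-rule on 1]
4. ~[]c, 0   [[]-rule on 2 via 0R0]
5. c, 0   [[]-rule on 3 via 0R0]
6. ~c, 1   [~[]-rule on 4: fresh world 1, 0R1]
7. ~[]c, 1   [[]-rule on 2 via 0R1]
8. c, 1   [[]-rule on 3 via 0R1]
Accessibility: 0R0, 0R1, 1R0, 1R1
Branch closes: c and ~c both at 1.
(One branch shown.) All branches close.

Unsatisfiable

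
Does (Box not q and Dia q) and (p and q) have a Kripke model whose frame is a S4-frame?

Unsatisfiable

1. (Box not q and Dia q) and (p and q), w0
2. Box not q and Dia q, w0
3. p and q, w0
4. Box not q, w0
5. Dia q, w0
6. p, w0
7. q, w0
8. not q, w0
Accessibility: w0Rw0
Branch closes: q and not q both at w0.
All branches of the tableau close; one closing branch shown above.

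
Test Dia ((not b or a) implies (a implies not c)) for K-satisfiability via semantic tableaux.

Satisfiable (open branch found)

1. Dia ((not b or a) implies (a implies not c)), w0
2. (not b or a) implies (a implies not c), w1
3. a implies not c, w1
4. not c, w1
Accessibility: w0Rw1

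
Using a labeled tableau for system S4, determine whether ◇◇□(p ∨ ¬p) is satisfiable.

1. ◇◇□(p ∨ ¬p), u
2. ◇□(p ∨ ¬p), v
3. □(p ∨ ¬p), w
4. p ∨ ¬p, w
5. ¬p, w
Accessibility: uRu, uRv, uRw, vRv, vRw, wRw

Satisfiable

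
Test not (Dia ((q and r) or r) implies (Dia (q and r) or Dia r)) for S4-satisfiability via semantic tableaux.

No, unsatisfiable

1. not (Dia ((q and r) or r) implies (Dia (q and r) or Dia r)), 0
2. Dia ((q and r) or r), 0
3. not (Dia (q and r) or Dia r), 0
4. not Dia (q and r), 0
5. not Dia r, 0
6. not (q and r), 0
7. not r, 0
8. (q and r) or r, 1
9. not (q and r), 1
10. not r, 1
11. q and r, 1
12. q, 1
13. r, 1
Accessibility: 0R0, 0R1, 1R1
Branch closes: r and not r both at 1.
All branches of the tableau close; one closing branch shown above.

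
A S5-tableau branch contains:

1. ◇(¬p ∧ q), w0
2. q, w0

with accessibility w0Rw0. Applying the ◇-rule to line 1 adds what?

a fresh world w1 with w0Rw1, and ¬p ∧ q at w1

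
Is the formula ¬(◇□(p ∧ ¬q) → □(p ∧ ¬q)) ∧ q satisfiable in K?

1. ¬(◇□(p ∧ ¬q) → □(p ∧ ¬q)) ∧ q, w0
2. ¬(◇□(p ∧ ¬q) → □(p ∧ ¬q)), w0
3. q, w0
4. ◇□(p ∧ ¬q), w0
5. ¬□(p ∧ ¬q), w0
6. □(p ∧ ¬q), w1
7. ¬(p ∧ ¬q), w2
8. q, w2
Accessibility: w0Rw1, w0Rw2

Satisfiable (open branch found)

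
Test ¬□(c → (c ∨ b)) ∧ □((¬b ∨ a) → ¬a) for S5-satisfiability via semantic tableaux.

1. ¬□(c → (c ∨ b)) ∧ □((¬b ∨ a) → ¬a), w0
2. ¬□(c → (c ∨ b)), w0
3. □((¬b ∨ a) → ¬a), w0
4. (¬b ∨ a) → ¬a, w0
5. ¬(¬b ∨ a), w0
6. b, w0
7. ¬a, w0
8. ¬(c → (c ∨ b)), w1
9. c, w1
10. ¬(c ∨ b), w1
11. ¬c, w1
12. ¬b, w1
Accessibility: w0Rw0, w0Rw1, w1Rw0, w1Rw1
Branch closes: c and ¬c both at w1.
Every branch closes; the branch above is one of them.

Unsatisfiable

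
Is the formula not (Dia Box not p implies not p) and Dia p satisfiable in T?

Satisfiable (open branch found)

1. not (Dia Box not p implies not p) and Dia p, u
2. not (Dia Box not p implies not p), u
3. Dia p, u
4. Dia Box not p, u
5. p, u
6. p, v
7. Box not p, w
8. not p, w
Accessibility: uRu, uRv, uRw, vRv, wRw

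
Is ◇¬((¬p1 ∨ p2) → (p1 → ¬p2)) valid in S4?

Not valid

Tableau for the negation ¬◇¬((¬p1 ∨ p2) → (p1 → ¬p2)):
1. ¬◇¬((¬p1 ∨ p2) → (p1 → ¬p2)), w0
2. (¬p1 ∨ p2) → (p1 → ¬p2), w0
3. p1 → ¬p2, w0
4. ¬p2, w0
Accessibility: w0Rw0
The negation has an open branch (countermodel exists).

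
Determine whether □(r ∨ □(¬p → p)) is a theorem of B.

Tableau for the negation ¬□(r ∨ □(¬p → p)):
1. ¬□(r ∨ □(¬p → p)), w0
2. ¬(r ∨ □(¬p → p)), w1   [¬□-rule on 1: fresh world w1, w0Rw1]
3. ¬r, w1   [¬∨-rule on 2]
4. ¬□(¬p → p), w1   [¬∨-rule on 2]
5. ¬(¬p → p), w2   [¬□-rule on 4: fresh world w2, w1Rw2]
6. ¬p, w2   [¬→-rule on 5]
Accessibility: w0Rw0, w0Rw1, w1Rw0, w1Rw1, w1Rw2, w2Rw1, w2Rw2
The negation has an open branch (countermodel exists).

Invalid (countermodel exists)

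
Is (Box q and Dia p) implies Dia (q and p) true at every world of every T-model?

Valid in T

Tableau for the negation not ((Box q and Dia p) implies Dia (q and p)):
1. not ((Box q and Dia p) implies Dia (q and p)), 0
2. Box q and Dia p, 0
3. not Dia (q and p), 0
4. Box q, 0
5. Dia p, 0
6. not (q and p), 0
7. q, 0
8. not p, 0
9. p, 1
10. not (q and p), 1
11. q, 1
12. not p, 1
Accessibility: 0R0, 0R1, 1R1
Branch closes: p and not p both at 1.
All branches of the negation close; one closing branch shown above.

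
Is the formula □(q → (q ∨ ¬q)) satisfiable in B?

1. □(q → (q ∨ ¬q)), 0
2. q → (q ∨ ¬q), 0   [□-rule on 1 via 0R0]
3. q ∨ ¬q, 0   [→-rule on 2 (branches; this branch)]
4. ¬q, 0   [∨-rule on 3 (branches; this branch)]
Accessibility: 0R0

Yes, satisfiable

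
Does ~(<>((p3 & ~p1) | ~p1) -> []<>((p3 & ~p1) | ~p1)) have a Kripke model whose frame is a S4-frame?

Satisfiable (open branch found)

1. ~(<>((p3 & ~p1) | ~p1) -> []<>((p3 & ~p1) | ~p1)), u
2. <>((p3 & ~p1) | ~p1), u
3. ~[]<>((p3 & ~p1) | ~p1), u
4. (p3 & ~p1) | ~p1, v
5. ~p1, v
6. ~<>((p3 & ~p1) | ~p1), w
7. ~((p3 & ~p1) | ~p1), w
8. ~(p3 & ~p1), w
9. p1, w
Accessibility: uRu, uRv, uRw, vRv, wRw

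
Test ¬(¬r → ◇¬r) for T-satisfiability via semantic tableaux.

Unsatisfiable (every branch closes)

1. ¬(¬r → ◇¬r), u
2. ¬r, u
3. ¬◇¬r, u
4. r, u
Accessibility: uRu
Branch closes: r and ¬r both at u.
Every branch closes; the branch above is one of them.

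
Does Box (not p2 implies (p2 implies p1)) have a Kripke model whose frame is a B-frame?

Yes, satisfiable

1. Box (not p2 implies (p2 implies p1)), u
2. not p2 implies (p2 implies p1), u   [Box-rule on 1 via uRu]
3. p2 implies p1, u   [implies-rule on 2 (branches; this branch)]
4. p1, u   [implies-rule on 3 (branches; this branch)]
Accessibility: uRu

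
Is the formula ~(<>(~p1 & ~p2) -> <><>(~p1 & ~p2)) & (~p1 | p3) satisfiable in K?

Satisfiable (open branch found)

1. ~(<>(~p1 & ~p2) -> <><>(~p1 & ~p2)) & (~p1 | p3), u
2. ~(<>(~p1 & ~p2) -> <><>(~p1 & ~p2)), u   [&-rule on 1]
3. ~p1 | p3, u   [&-rule on 1]
4. <>(~p1 & ~p2), u   [~->-rule on 2]
5. ~<><>(~p1 & ~p2), u   [~->-rule on 2]
6. p3, u   [|-rule on 3 (branches; this branch)]
7. ~p1 & ~p2, v   [<>-rule on 4: fresh world v, uRv]
8. ~p1, v   [&-rule on 7]
9. ~p2, v   [&-rule on 7]
10. ~<>(~p1 & ~p2), v   [~<>-rule on 5 via uRv]
Accessibility: uRv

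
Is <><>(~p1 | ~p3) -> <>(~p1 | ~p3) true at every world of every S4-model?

Valid in S4

Tableau for the negation ~(<><>(~p1 | ~p3) -> <>(~p1 | ~p3)):
1. ~(<><>(~p1 | ~p3) -> <>(~p1 | ~p3)), u
2. <><>(~p1 | ~p3), u
3. ~<>(~p1 | ~p3), u
4. ~(~p1 | ~p3), u
5. p1, u
6. p3, u
7. <>(~p1 | ~p3), v
8. ~(~p1 | ~p3), v
9. p1, v
10. p3, v
11. ~p1 | ~p3, w
12. ~(~p1 | ~p3), w
13. p1, w
14. p3, w
15. ~p3, w
Accessibility: uRu, uRv, uRw, vRv, vRw, wRw
Branch closes: p3 and ~p3 both at w.
Every branch of the negation's tableau closes; the branch above is one of them.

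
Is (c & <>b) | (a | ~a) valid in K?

Valid in K

Tableau for the negation ~((c & <>b) | (a | ~a)):
1. ~((c & <>b) | (a | ~a)), 0
2. ~(c & <>b), 0
3. ~(a | ~a), 0
4. ~a, 0
5. a, 0
Branch closes: a and ~a both at 0.
All branches of the negation close; one closing branch shown above.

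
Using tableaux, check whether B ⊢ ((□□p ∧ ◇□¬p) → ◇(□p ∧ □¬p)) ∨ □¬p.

Valid in B

Tableau for the negation ¬(((□□p ∧ ◇□¬p) → ◇(□p ∧ □¬p)) ∨ □¬p):
1. ¬(((□□p ∧ ◇□¬p) → ◇(□p ∧ □¬p)) ∨ □¬p), w0
2. ¬((□□p ∧ ◇□¬p) → ◇(□p ∧ □¬p)), w0
3. ¬□¬p, w0
4. □□p ∧ ◇□¬p, w0
5. ¬◇(□p ∧ □¬p), w0
6. □□p, w0
7. ◇□¬p, w0
8. ¬(□p ∧ □¬p), w0
9. □p, w0
10. p, w0
11. p, w1
12. ¬(□p ∧ □¬p), w1
13. □p, w1
14. ¬□¬p, w1
15. □¬p, w2
16. ¬(□p ∧ □¬p), w2
17. □p, w2
18. p, w2
19. ¬p, w0
Accessibility: w0Rw0, w0Rw1, w0Rw2, w1Rw0, w1Rw1, w2Rw0, w2Rw2
Branch closes: p and ¬p both at w0.
Every branch of the negation's tableau closes; the branch above is one of them.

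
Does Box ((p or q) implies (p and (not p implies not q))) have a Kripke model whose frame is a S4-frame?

1. Box ((p or q) implies (p and (not p implies not q))), w0
2. (p or q) implies (p and (not p implies not q)), w0
3. p and (not p implies not q), w0
4. p, w0
5. not p implies not q, w0
6. not q, w0
Accessibility: w0Rw0

Satisfiable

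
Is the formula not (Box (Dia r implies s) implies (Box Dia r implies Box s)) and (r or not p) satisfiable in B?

1. not (Box (Dia r implies s) implies (Box Dia r implies Box s)) and (r or not p), w0
2. not (Box (Dia r implies s) implies (Box Dia r implies Box s)), w0
3. r or not p, w0
4. Box (Dia r implies s), w0
5. not (Box Dia r implies Box s), w0
6. Box Dia r, w0
7. not Box s, w0
8. Dia r implies s, w0
9. Dia r, w0
10. not p, w0
11. s, w0
12. not s, w1
13. Dia r implies s, w1
14. Dia r, w1
15. not Dia r, w1
16. not r, w0
17. not r, w1
18. r, w2
19. Dia r implies s, w2
20. Dia r, w2
21. s, w2
22. r, w3
23. not r, w3
Accessibility: w0Rw0, w0Rw1, w0Rw2, w1Rw0, w1Rw1, w1Rw3, w2Rw0, w2Rw2, w3Rw1, w3Rw3
Branch closes: r and not r both at w3.
Every branch closes; the branch above is one of them.

Unsatisfiable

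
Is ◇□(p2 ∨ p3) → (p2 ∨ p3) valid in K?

Not valid

Tableau for the negation ¬(◇□(p2 ∨ p3) → (p2 ∨ p3)):
1. ¬(◇□(p2 ∨ p3) → (p2 ∨ p3)), w0
2. ◇□(p2 ∨ p3), w0   [¬→-rule on 1]
3. ¬(p2 ∨ p3), w0   [¬→-rule on 1]
4. ¬p2, w0   [¬∨-rule on 3]
5. ¬p3, w0   [¬∨-rule on 3]
6. □(p2 ∨ p3), w1   [◇-rule on 2: fresh world w1, w0Rw1]
Accessibility: w0Rw1
The negation has an open branch (countermodel exists).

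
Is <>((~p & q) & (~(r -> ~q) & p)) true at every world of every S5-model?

Not valid

Tableau for the negation ~<>((~p & q) & (~(r -> ~q) & p)):
1. ~<>((~p & q) & (~(r -> ~q) & p)), w0
2. ~((~p & q) & (~(r -> ~q) & p)), w0
3. ~(~(r -> ~q) & p), w0
4. ~p, w0
Accessibility: w0Rw0
The negation has an open branch (countermodel exists).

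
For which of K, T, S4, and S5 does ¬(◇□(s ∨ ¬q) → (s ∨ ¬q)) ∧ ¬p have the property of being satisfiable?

K, T, S4

S5-tableau for the formula:
1. ¬(◇□(s ∨ ¬q) → (s ∨ ¬q)) ∧ ¬p, u
2. ¬(◇□(s ∨ ¬q) → (s ∨ ¬q)), u   [∧-rule on 1]
3. ¬p, u   [∧-rule on 1]
4. ◇□(s ∨ ¬q), u   [¬→-rule on 2]
5. ¬(s ∨ ¬q), u   [¬→-rule on 2]
6. ¬s, u   [¬∨-rule on 5]
7. q, u   [¬∨-rule on 5]
8. □(s ∨ ¬q), v   [◇-rule on 4: fresh world v, uRv]
9. s ∨ ¬q, u   [□-rule on 8 via vRu]
10. s ∨ ¬q, v   [□-rule on 8 via vRv]
11. ¬q, u   [∨-rule on 9 (branches; this branch)]
Accessibility: uRu, uRv, vRu, vRv
Branch closes: q and ¬q both at u.
Every branch closes (one shown): unsatisfiable in S5.
S4-tableau for the formula:
1. ¬(◇□(s ∨ ¬q) → (s ∨ ¬q)) ∧ ¬p, u
2. ¬(◇□(s ∨ ¬q) → (s ∨ ¬q)), u   [∧-rule on 1]
3. ¬p, u   [∧-rule on 1]
4. ◇□(s ∨ ¬q), u   [¬→-rule on 2]
5. ¬(s ∨ ¬q), u   [¬→-rule on 2]
6. ¬s, u   [¬∨-rule on 5]
7. q, u   [¬∨-rule on 5]
8. □(s ∨ ¬q), v   [◇-rule on 4: fresh world v, uRv]
9. s ∨ ¬q, v   [□-rule on 8 via vRv]
10. ¬q, v   [∨-rule on 9 (branches; this branch)]
Accessibility: uRu, uRv, vRv
Complete open branch: satisfiable in S4, hence also in K, T (this S4-model is also a K-model and a T-model).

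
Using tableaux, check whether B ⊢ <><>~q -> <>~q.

Tableau for the negation ~(<><>~q -> <>~q):
1. ~(<><>~q -> <>~q), 0
2. <><>~q, 0   [~->-rule on 1]
3. ~<>~q, 0   [~->-rule on 1]
4. q, 0   [~<>-rule on 3 via 0R0]
5. <>~q, 1   [<>-rule on 2: fresh world 1, 0R1]
6. q, 1   [~<>-rule on 3 via 0R1]
7. ~q, 2   [<>-rule on 5: fresh world 2, 1R2]
Accessibility: 0R0, 0R1, 1R0, 1R1, 1R2, 2R1, 2R2
The negation has an open branch (countermodel exists).

No, not valid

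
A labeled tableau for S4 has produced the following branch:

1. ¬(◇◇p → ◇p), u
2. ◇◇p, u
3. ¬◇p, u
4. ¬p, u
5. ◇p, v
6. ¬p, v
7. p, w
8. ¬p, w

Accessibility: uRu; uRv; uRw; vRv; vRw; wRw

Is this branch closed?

Yes, closed

Both p and ¬p appear at w.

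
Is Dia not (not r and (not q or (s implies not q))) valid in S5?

Tableau for the negation not Dia not (not r and (not q or (s implies not q))):
1. not Dia not (not r and (not q or (s implies not q))), 0
2. not r and (not q or (s implies not q)), 0
3. not r, 0
4. not q or (s implies not q), 0
5. s implies not q, 0
6. not q, 0
Accessibility: 0R0
The negation has an open branch (countermodel exists).

Invalid (countermodel exists)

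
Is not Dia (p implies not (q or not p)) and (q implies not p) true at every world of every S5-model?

No, not valid

Tableau for the negation not (not Dia (p implies not (q or not p)) and (q implies not p)):
1. not (not Dia (p implies not (q or not p)) and (q implies not p)), 0
2. not (q implies not p), 0
3. q, 0
4. p, 0
Accessibility: 0R0
The negation has an open branch (countermodel exists).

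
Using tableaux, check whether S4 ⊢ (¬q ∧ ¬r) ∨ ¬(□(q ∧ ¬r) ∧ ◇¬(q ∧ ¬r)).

Yes, valid

Tableau for the negation ¬((¬q ∧ ¬r) ∨ ¬(□(q ∧ ¬r) ∧ ◇¬(q ∧ ¬r))):
1. ¬((¬q ∧ ¬r) ∨ ¬(□(q ∧ ¬r) ∧ ◇¬(q ∧ ¬r))), u
2. ¬(¬q ∧ ¬r), u
3. □(q ∧ ¬r) ∧ ◇¬(q ∧ ¬r), u
4. □(q ∧ ¬r), u
5. ◇¬(q ∧ ¬r), u
6. q ∧ ¬r, u
7. q, u
8. ¬r, u
9. ¬(q ∧ ¬r), v
10. q ∧ ¬r, v
11. q, v
12. ¬r, v
13. r, v
Accessibility: uRu, uRv, vRv
Branch closes: r and ¬r both at v.
Every branch of the negation's tableau closes; the branch above is one of them.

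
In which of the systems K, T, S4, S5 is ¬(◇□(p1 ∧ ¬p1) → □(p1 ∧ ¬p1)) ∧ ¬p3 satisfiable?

K

T-tableau for the formula:
1. ¬(◇□(p1 ∧ ¬p1) → □(p1 ∧ ¬p1)) ∧ ¬p3, w0
2. ¬(◇□(p1 ∧ ¬p1) → □(p1 ∧ ¬p1)), w0   [∧-rule on 1]
3. ¬p3, w0   [∧-rule on 1]
4. ◇□(p1 ∧ ¬p1), w0   [¬→-rule on 2]
5. ¬□(p1 ∧ ¬p1), w0   [¬→-rule on 2]
6. □(p1 ∧ ¬p1), w1   [◇-rule on 4: fresh world w1, w0Rw1]
7. p1 ∧ ¬p1, w1   [□-rule on 6 via w1Rw1]
8. p1, w1   [∧-rule on 7]
9. ¬p1, w1   [∧-rule on 7]
Accessibility: w0Rw0, w0Rw1, w1Rw1
Branch closes: p1 and ¬p1 both at w1.
Every branch closes (one shown): unsatisfiable in T, hence also in S4, S5 (every S4/S5-frame is a T-frame).
K-tableau for the formula:
1. ¬(◇□(p1 ∧ ¬p1) → □(p1 ∧ ¬p1)) ∧ ¬p3, w0
2. ¬(◇□(p1 ∧ ¬p1) → □(p1 ∧ ¬p1)), w0   [∧-rule on 1]
3. ¬p3, w0   [∧-rule on 1]
4. ◇□(p1 ∧ ¬p1), w0   [¬→-rule on 2]
5. ¬□(p1 ∧ ¬p1), w0   [¬→-rule on 2]
6. □(p1 ∧ ¬p1), w1   [◇-rule on 4: fresh world w1, w0Rw1]
7. ¬(p1 ∧ ¬p1), w2   [¬□-rule on 5: fresh world w2, w0Rw2]
8. p1, w2   [¬∧-rule on 7 (branches; this branch)]
Accessibility: w0Rw1, w0Rw2
Complete open branch: satisfiable in K.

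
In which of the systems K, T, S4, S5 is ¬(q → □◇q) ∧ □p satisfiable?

S4-tableau for the formula:
1. ¬(q → □◇q) ∧ □p, w0
2. ¬(q → □◇q), w0   [∧-rule on 1]
3. □p, w0   [∧-rule on 1]
4. q, w0   [¬→-rule on 2]
5. ¬□◇q, w0   [¬→-rule on 2]
6. p, w0   [□-rule on 3 via w0Rw0]
7. ¬◇q, w1   [¬□-rule on 5: fresh world w1, w0Rw1]
8. p, w1   [□-rule on 3 via w0Rw1]
9. ¬q, w1   [¬◇-rule on 7 via w1Rw1]
Accessibility: w0Rw0, w0Rw1, w1Rw1
Complete open branch: satisfiable in S4, hence also in K, T (this S4-model is also a K-model and a T-model).
S5-tableau for the formula:
1. ¬(q → □◇q) ∧ □p, w0
2. ¬(q → □◇q), w0   [∧-rule on 1]
3. □p, w0   [∧-rule on 1]
4. q, w0   [¬→-rule on 2]
5. ¬□◇q, w0   [¬→-rule on 2]
6. p, w0   [□-rule on 3 via w0Rw0]
7. ¬◇q, w1   [¬□-rule on 5: fresh world w1, w0Rw1]
8. p, w1   [□-rule on 3 via w0Rw1]
9. ¬q, w0   [¬◇-rule on 7 via w1Rw0]
Accessibility: w0Rw0, w0Rw1, w1Rw0, w1Rw1
Branch closes: q and ¬q both at w0.
Every branch closes (one shown): unsatisfiable in S5.

K, T, S4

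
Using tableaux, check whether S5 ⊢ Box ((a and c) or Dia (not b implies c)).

Tableau for the negation not Box ((a and c) or Dia (not b implies c)):
1. not Box ((a and c) or Dia (not b implies c)), w0
2. not ((a and c) or Dia (not b implies c)), w1
3. not (a and c), w1
4. not Dia (not b implies c), w1
5. not (not b implies c), w0
6. not b, w0
7. not c, w0
8. not (not b implies c), w1
9. not b, w1
10. not c, w1
Accessibility: w0Rw0, w0Rw1, w1Rw0, w1Rw1
The negation has an open branch (countermodel exists).

Not valid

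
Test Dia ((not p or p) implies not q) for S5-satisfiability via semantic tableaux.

Satisfiable (open branch found)

1. Dia ((not p or p) implies not q), w0
2. (not p or p) implies not q, w1
3. not q, w1
Accessibility: w0Rw0, w0Rw1, w1Rw0, w1Rw1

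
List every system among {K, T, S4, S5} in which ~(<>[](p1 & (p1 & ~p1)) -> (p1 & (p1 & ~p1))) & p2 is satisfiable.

T-tableau for the formula:
1. ~(<>[](p1 & (p1 & ~p1)) -> (p1 & (p1 & ~p1))) & p2, w0
2. ~(<>[](p1 & (p1 & ~p1)) -> (p1 & (p1 & ~p1))), w0   [&-rule on 1]
3. p2, w0   [&-rule on 1]
4. <>[](p1 & (p1 & ~p1)), w0   [~->-rule on 2]
5. ~(p1 & (p1 & ~p1)), w0   [~->-rule on 2]
6. ~(p1 & ~p1), w0   [~&-rule on 5 (branches; this branch)]
7. p1, w0   [~&-rule on 6 (branches; this branch)]
8. [](p1 & (p1 & ~p1)), w1   [<>-rule on 4: fresh world w1, w0Rw1]
9. p1 & (p1 & ~p1), w1   [[]-rule on 8 via w1Rw1]
10. p1, w1   [&-rule on 9]
11. p1 & ~p1, w1   [&-rule on 9]
12. ~p1, w1   [&-rule on 11]
Accessibility: w0Rw0, w0Rw1, w1Rw1
Branch closes: p1 and ~p1 both at w1.
Every branch closes (one shown): unsatisfiable in T, hence also in S4, S5 (every S4/S5-frame is a T-frame).
K-tableau for the formula:
1. ~(<>[](p1 & (p1 & ~p1)) -> (p1 & (p1 & ~p1))) & p2, w0
2. ~(<>[](p1 & (p1 & ~p1)) -> (p1 & (p1 & ~p1))), w0   [&-rule on 1]
3. p2, w0   [&-rule on 1]
4. <>[](p1 & (p1 & ~p1)), w0   [~->-rule on 2]
5. ~(p1 & (p1 & ~p1)), w0   [~->-rule on 2]
6. ~(p1 & ~p1), w0   [~&-rule on 5 (branches; this branch)]
7. p1, w0   [~&-rule on 6 (branches; this branch)]
8. [](p1 & (p1 & ~p1)), w1   [<>-rule on 4: fresh world w1, w0Rw1]
Accessibility: w0Rw1
Complete open branch: satisfiable in K.

K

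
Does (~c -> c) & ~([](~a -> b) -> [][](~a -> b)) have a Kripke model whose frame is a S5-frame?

No, unsatisfiable

1. (~c -> c) & ~([](~a -> b) -> [][](~a -> b)), w0
2. ~c -> c, w0   [&-rule on 1]
3. ~([](~a -> b) -> [][](~a -> b)), w0   [&-rule on 1]
4. [](~a -> b), w0   [~->-rule on 3]
5. ~[][](~a -> b), w0   [~->-rule on 3]
6. ~a -> b, w0   [[]-rule on 4 via w0Rw0]
7. c, w0   [->-rule on 2 (branches; this branch)]
8. b, w0   [->-rule on 6 (branches; this branch)]
9. ~[](~a -> b), w1   [~[]-rule on 5: fresh world w1, w0Rw1]
10. ~a -> b, w1   [[]-rule on 4 via w0Rw1]
11. b, w1   [->-rule on 10 (branches; this branch)]
12. ~(~a -> b), w2   [~[]-rule on 9: fresh world w2, w1Rw2]
13. ~a, w2   [~->-rule on 12]
14. ~b, w2   [~->-rule on 12]
15. ~a -> b, w2   [[]-rule on 4 via w0Rw2]
16. b, w2   [->-rule on 15 (branches; this branch)]
Accessibility: w0Rw0, w0Rw1, w0Rw2, w1Rw0, w1Rw1, w1Rw2, w2Rw0, w2Rw1, w2Rw2
Branch closes: b and ~b both at w2.
(One branch shown.) All branches close.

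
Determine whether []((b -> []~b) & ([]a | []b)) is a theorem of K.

Tableau for the negation ~[]((b -> []~b) & ([]a | []b)):
1. ~[]((b -> []~b) & ([]a | []b)), w0
2. ~((b -> []~b) & ([]a | []b)), w1
3. ~([]a | []b), w1
4. ~[]a, w1
5. ~[]b, w1
6. ~a, w2
7. ~b, w3
Accessibility: w0Rw1, w1Rw2, w1Rw3
The negation has an open branch (countermodel exists).

Not valid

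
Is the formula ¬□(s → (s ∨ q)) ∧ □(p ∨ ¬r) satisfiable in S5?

1. ¬□(s → (s ∨ q)) ∧ □(p ∨ ¬r), 0
2. ¬□(s → (s ∨ q)), 0
3. □(p ∨ ¬r), 0
4. p ∨ ¬r, 0
5. ¬r, 0
6. ¬(s → (s ∨ q)), 1
7. s, 1
8. ¬(s ∨ q), 1
9. ¬s, 1
10. ¬q, 1
Accessibility: 0R0, 0R1, 1R0, 1R1
Branch closes: s and ¬s both at 1.
All branches of the tableau close; one closing branch shown above.

Unsatisfiable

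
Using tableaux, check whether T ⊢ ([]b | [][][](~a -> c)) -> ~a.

Tableau for the negation ~(([]b | [][][](~a -> c)) -> ~a):
1. ~(([]b | [][][](~a -> c)) -> ~a), u
2. []b | [][][](~a -> c), u
3. a, u
4. [][][](~a -> c), u
5. [][](~a -> c), u
6. [](~a -> c), u
7. ~a -> c, u
8. c, u
Accessibility: uRu
The negation has an open branch (countermodel exists).

Invalid (countermodel exists)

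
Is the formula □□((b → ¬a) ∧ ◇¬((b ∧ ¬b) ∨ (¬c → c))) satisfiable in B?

1. □□((b → ¬a) ∧ ◇¬((b ∧ ¬b) ∨ (¬c → c))), 0
2. □((b → ¬a) ∧ ◇¬((b ∧ ¬b) ∨ (¬c → c))), 0
3. (b → ¬a) ∧ ◇¬((b ∧ ¬b) ∨ (¬c → c)), 0
4. b → ¬a, 0
5. ◇¬((b ∧ ¬b) ∨ (¬c → c)), 0
6. ¬a, 0
7. ¬((b ∧ ¬b) ∨ (¬c → c)), 1
8. ¬(b ∧ ¬b), 1
9. ¬(¬c → c), 1
10. ¬c, 1
11. □((b → ¬a) ∧ ◇¬((b ∧ ¬b) ∨ (¬c → c))), 1
12. (b → ¬a) ∧ ◇¬((b ∧ ¬b) ∨ (¬c → c)), 1
13. b → ¬a, 1
14. ◇¬((b ∧ ¬b) ∨ (¬c → c)), 1
15. b, 1
16. ¬a, 1
17. ¬((b ∧ ¬b) ∨ (¬c → c)), 2
18. ¬(b ∧ ¬b), 2
19. ¬(¬c → c), 2
20. ¬c, 2
21. (b → ¬a) ∧ ◇¬((b ∧ ¬b) ∨ (¬c → c)), 2
22. b → ¬a, 2
23. ◇¬((b ∧ ¬b) ∨ (¬c → c)), 2
24. b, 2
25. ¬a, 2
26. ¬((b ∧ ¬b) ∨ (¬c → c)), 3
27. ¬(b ∧ ¬b), 3
28. ¬(¬c → c), 3
29. ¬c, 3
30. b, 3
Accessibility: 0R0, 0R1, 1R0, 1R1, 1R2, 2R1, 2R2, 2R3, 3R2, 3R3

Satisfiable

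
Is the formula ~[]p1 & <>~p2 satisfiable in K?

1. ~[]p1 & <>~p2, 0
2. ~[]p1, 0   [&-rule on 1]
3. <>~p2, 0   [&-rule on 1]
4. ~p1, 1   [~[]-rule on 2: fresh world 1, 0R1]
5. ~p2, 2   [<>-rule on 3: fresh world 2, 0R2]
Accessibility: 0R1, 0R2

Yes, satisfiable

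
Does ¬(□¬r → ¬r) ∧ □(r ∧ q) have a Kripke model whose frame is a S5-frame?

Unsatisfiable

1. ¬(□¬r → ¬r) ∧ □(r ∧ q), w0
2. ¬(□¬r → ¬r), w0   [∧-rule on 1]
3. □(r ∧ q), w0   [∧-rule on 1]
4. □¬r, w0   [¬→-rule on 2]
5. r, w0   [¬→-rule on 2]
6. r ∧ q, w0   [□-rule on 3 via w0Rw0]
7. q, w0   [∧-rule on 6]
8. ¬r, w0   [□-rule on 4 via w0Rw0]
Accessibility: w0Rw0
Branch closes: r and ¬r both at w0.
Every branch closes; the branch above is one of them.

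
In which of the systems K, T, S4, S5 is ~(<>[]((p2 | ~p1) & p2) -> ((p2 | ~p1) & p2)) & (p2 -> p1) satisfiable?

K, T, S4

S4-tableau for the formula:
1. ~(<>[]((p2 | ~p1) & p2) -> ((p2 | ~p1) & p2)) & (p2 -> p1), u
2. ~(<>[]((p2 | ~p1) & p2) -> ((p2 | ~p1) & p2)), u
3. p2 -> p1, u
4. <>[]((p2 | ~p1) & p2), u
5. ~((p2 | ~p1) & p2), u
6. p1, u
7. ~p2, u
8. []((p2 | ~p1) & p2), v
9. (p2 | ~p1) & p2, v
10. p2 | ~p1, v
11. p2, v
12. ~p1, v
Accessibility: uRu, uRv, vRv
Complete open branch: satisfiable in S4, hence also in K, T (this S4-model is also a K-model and a T-model).
S5-tableau for the formula:
1. ~(<>[]((p2 | ~p1) & p2) -> ((p2 | ~p1) & p2)) & (p2 -> p1), u
2. ~(<>[]((p2 | ~p1) & p2) -> ((p2 | ~p1) & p2)), u
3. p2 -> p1, u
4. <>[]((p2 | ~p1) & p2), u
5. ~((p2 | ~p1) & p2), u
6. p1, u
7. ~(p2 | ~p1), u
8. ~p2, u
9. []((p2 | ~p1) & p2), v
10. (p2 | ~p1) & p2, u
11. p2 | ~p1, u
12. p2, u
Accessibility: uRu, uRv, vRu, vRv
Branch closes: p2 and ~p2 both at u.
Every branch closes (one shown): unsatisfiable in S5.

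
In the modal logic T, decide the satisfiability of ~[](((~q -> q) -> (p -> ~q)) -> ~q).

1. ~[](((~q -> q) -> (p -> ~q)) -> ~q), 0
2. ~(((~q -> q) -> (p -> ~q)) -> ~q), 1
3. (~q -> q) -> (p -> ~q), 1
4. q, 1
5. p -> ~q, 1
6. ~p, 1
Accessibility: 0R0, 0R1, 1R1

Satisfiable (open branch found)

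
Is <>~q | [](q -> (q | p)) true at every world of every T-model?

Valid

Tableau for the negation ~(<>~q | [](q -> (q | p))):
1. ~(<>~q | [](q -> (q | p))), w0
2. ~<>~q, w0   [~|-rule on 1]
3. ~[](q -> (q | p)), w0   [~|-rule on 1]
4. q, w0   [~<>-rule on 2 via w0Rw0]
5. ~(q -> (q | p)), w1   [~[]-rule on 3: fresh world w1, w0Rw1]
6. q, w1   [~->-rule on 5]
7. ~(q | p), w1   [~->-rule on 5]
8. ~q, w1   [~|-rule on 7]
9. ~p, w1   [~|-rule on 7]
Accessibility: w0Rw0, w0Rw1, w1Rw1
Branch closes: q and ~q both at w1.
Every branch of the negation's tableau closes; the branch above is one of them.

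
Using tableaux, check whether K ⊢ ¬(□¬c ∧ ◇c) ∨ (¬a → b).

Tableau for the negation ¬(¬(□¬c ∧ ◇c) ∨ (¬a → b)):
1. ¬(¬(□¬c ∧ ◇c) ∨ (¬a → b)), w0
2. □¬c ∧ ◇c, w0
3. ¬(¬a → b), w0
4. □¬c, w0
5. ◇c, w0
6. ¬a, w0
7. ¬b, w0
8. c, w1
9. ¬c, w1
Accessibility: w0Rw1
Branch closes: c and ¬c both at w1.
All branches of the negation close; one closing branch shown above.

Valid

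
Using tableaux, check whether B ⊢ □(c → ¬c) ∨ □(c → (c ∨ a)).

Tableau for the negation ¬(□(c → ¬c) ∨ □(c → (c ∨ a))):
1. ¬(□(c → ¬c) ∨ □(c → (c ∨ a))), u
2. ¬□(c → ¬c), u
3. ¬□(c → (c ∨ a)), u
4. ¬(c → ¬c), v
5. c, v
6. ¬(c → (c ∨ a)), w
7. c, w
8. ¬(c ∨ a), w
9. ¬c, w
10. ¬a, w
Accessibility: uRu, uRv, uRw, vRu, vRv, wRu, wRw
Branch closes: c and ¬c both at w.
Every branch of the negation's tableau closes; the branch above is one of them.

Valid in B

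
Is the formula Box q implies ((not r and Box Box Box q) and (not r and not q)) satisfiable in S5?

Yes, satisfiable

1. Box q implies ((not r and Box Box Box q) and (not r and not q)), 0
2. not Box q, 0   [implies-rule on 1 (branches; this branch)]
3. not q, 1   [neg-Box-rule on 2: fresh world 1, 0R1]
Accessibility: 0R0, 0R1, 1R0, 1R1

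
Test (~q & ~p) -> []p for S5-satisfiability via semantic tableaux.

Satisfiable

1. (~q & ~p) -> []p, 0
2. []p, 0
3. p, 0
Accessibility: 0R0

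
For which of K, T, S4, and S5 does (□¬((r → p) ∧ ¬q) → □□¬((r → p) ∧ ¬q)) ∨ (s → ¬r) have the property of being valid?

S4-tableau for the negation ¬((□¬((r → p) ∧ ¬q) → □□¬((r → p) ∧ ¬q)) ∨ (s → ¬r)):
1. ¬((□¬((r → p) ∧ ¬q) → □□¬((r → p) ∧ ¬q)) ∨ (s → ¬r)), w0
2. ¬(□¬((r → p) ∧ ¬q) → □□¬((r → p) ∧ ¬q)), w0   [¬∨-rule on 1]
3. ¬(s → ¬r), w0   [¬∨-rule on 1]
4. □¬((r → p) ∧ ¬q), w0   [¬→-rule on 2]
5. ¬□□¬((r → p) ∧ ¬q), w0   [¬→-rule on 2]
6. s, w0   [¬→-rule on 3]
7. r, w0   [¬→-rule on 3]
8. ¬((r → p) ∧ ¬q), w0   [□-rule on 4 via w0Rw0]
9. ¬(r → p), w0   [¬∧-rule on 8 (branches; this branch)]
10. ¬p, w0   [¬→-rule on 9]
11. ¬□¬((r → p) ∧ ¬q), w1   [¬□-rule on 5: fresh world w1, w0Rw1]
12. ¬((r → p) ∧ ¬q), w1   [□-rule on 4 via w0Rw1]
13. ¬(r → p), w1   [¬∧-rule on 12 (branches; this branch)]
14. r, w1   [¬→-rule on 13]
15. ¬p, w1   [¬→-rule on 13]
16. (r → p) ∧ ¬q, w2   [¬□-rule on 11: fresh world w2, w1Rw2]
17. r → p, w2   [∧-rule on 16]
18. ¬q, w2   [∧-rule on 16]
19. ¬((r → p) ∧ ¬q), w2   [□-rule on 4 via w0Rw2]
20. p, w2   [→-rule on 17 (branches; this branch)]
21. ¬(r → p), w2   [¬∧-rule on 19 (branches; this branch)]
22. r, w2   [¬→-rule on 21]
23. ¬p, w2   [¬→-rule on 21]
Accessibility: w0Rw0, w0Rw1, w0Rw2, w1Rw1, w1Rw2, w2Rw2
Branch closes: p and ¬p both at w2.
Every branch closes (one shown): valid in S4, hence also in S5 (every theorem of S4 is a theorem of S5).
T-tableau for the negation ¬((□¬((r → p) ∧ ¬q) → □□¬((r → p) ∧ ¬q)) ∨ (s → ¬r)):
1. ¬((□¬((r → p) ∧ ¬q) → □□¬((r → p) ∧ ¬q)) ∨ (s → ¬r)), w0
2. ¬(□¬((r → p) ∧ ¬q) → □□¬((r → p) ∧ ¬q)), w0   [¬∨-rule on 1]
3. ¬(s → ¬r), w0   [¬∨-rule on 1]
4. □¬((r → p) ∧ ¬q), w0   [¬→-rule on 2]
5. ¬□□¬((r → p) ∧ ¬q), w0   [¬→-rule on 2]
6. s, w0   [¬→-rule on 3]
7. r, w0   [¬→-rule on 3]
8. ¬((r → p) ∧ ¬q), w0   [□-rule on 4 via w0Rw0]
9. q, w0   [¬∧-rule on 8 (branches; this branch)]
10. ¬□¬((r → p) ∧ ¬q), w1   [¬□-rule on 5: fresh world w1, w0Rw1]
11. ¬((r → p) ∧ ¬q), w1   [□-rule on 4 via w0Rw1]
12. q, w1   [¬∧-rule on 11 (branches; this branch)]
13. (r → p) ∧ ¬q, w2   [¬□-rule on 10: fresh world w2, w1Rw2]
14. r → p, w2   [∧-rule on 13]
15. ¬q, w2   [∧-rule on 13]
16. p, w2   [→-rule on 14 (branches; this branch)]
Accessibility: w0Rw0, w0Rw1, w1Rw1, w1Rw2, w2Rw2
Complete open branch: countermodel on a T-frame, so not valid in T, nor in K (the same frame is also a K-frame).

S4, S5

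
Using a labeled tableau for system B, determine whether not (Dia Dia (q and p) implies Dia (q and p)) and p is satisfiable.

1. not (Dia Dia (q and p) implies Dia (q and p)) and p, 0
2. not (Dia Dia (q and p) implies Dia (q and p)), 0
3. p, 0
4. Dia Dia (q and p), 0
5. not Dia (q and p), 0
6. not (q and p), 0
7. not q, 0
8. Dia (q and p), 1
9. not (q and p), 1
10. not p, 1
11. q and p, 2
12. q, 2
13. p, 2
Accessibility: 0R0, 0R1, 1R0, 1R1, 1R2, 2R1, 2R2

Yes, satisfiable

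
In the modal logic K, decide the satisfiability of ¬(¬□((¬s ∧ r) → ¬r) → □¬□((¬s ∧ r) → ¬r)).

Satisfiable

1. ¬(¬□((¬s ∧ r) → ¬r) → □¬□((¬s ∧ r) → ¬r)), u
2. ¬□((¬s ∧ r) → ¬r), u   [¬→-rule on 1]
3. ¬□¬□((¬s ∧ r) → ¬r), u   [¬→-rule on 1]
4. ¬((¬s ∧ r) → ¬r), v   [¬□-rule on 2: fresh world v, uRv]
5. ¬s ∧ r, v   [¬→-rule on 4]
6. r, v   [¬→-rule on 4]
7. ¬s, v   [∧-rule on 5]
8. □((¬s ∧ r) → ¬r), w   [¬□-rule on 3: fresh world w, uRw]
Accessibility: uRv, uRw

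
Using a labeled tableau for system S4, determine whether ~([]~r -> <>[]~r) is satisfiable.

1. ~([]~r -> <>[]~r), u
2. []~r, u
3. ~<>[]~r, u
4. ~r, u
5. ~[]~r, u
6. r, v
7. ~r, v
Accessibility: uRu, uRv, vRv
Branch closes: r and ~r both at v.
(One branch shown.) All branches close.

Unsatisfiable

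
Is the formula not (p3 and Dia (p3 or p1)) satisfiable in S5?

Yes, satisfiable

1. not (p3 and Dia (p3 or p1)), w0
2. not Dia (p3 or p1), w0
3. not (p3 or p1), w0
4. not p3, w0
5. not p1, w0
Accessibility: w0Rw0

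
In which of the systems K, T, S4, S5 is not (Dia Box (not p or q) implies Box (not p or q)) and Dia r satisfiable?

K, T, S4

S5-tableau for the formula:
1. not (Dia Box (not p or q) implies Box (not p or q)) and Dia r, 0
2. not (Dia Box (not p or q) implies Box (not p or q)), 0   [and-rule on 1]
3. Dia r, 0   [and-rule on 1]
4. Dia Box (not p or q), 0   [neg-implies-rule on 2]
5. not Box (not p or q), 0   [neg-implies-rule on 2]
6. r, 1   [Dia-rule on 3: fresh world 1, 0R1]
7. Box (not p or q), 2   [Dia-rule on 4: fresh world 2, 0R2]
8. not p or q, 0   [Box-rule on 7 via 2R0]
9. not p or q, 1   [Box-rule on 7 via 2R1]
10. not p or q, 2   [Box-rule on 7 via 2R2]
11. q, 0   [or-rule on 8 (branches; this branch)]
12. q, 1   [or-rule on 9 (branches; this branch)]
13. q, 2   [or-rule on 10 (branches; this branch)]
14. not (not p or q), 3   [neg-Box-rule on 5: fresh world 3, 0R3]
15. p, 3   [neg-or-rule on 14]
16. not q, 3   [neg-or-rule on 14]
17. not p or q, 3   [Box-rule on 7 via 2R3]
18. q, 3   [or-rule on 17 (branches; this branch)]
Accessibility: 0R0, 0R1, 0R2, 0R3, 1R0, 1R1, 1R2, 1R3, 2R0, 2R1, 2R2, 2R3, 3R0, 3R1, 3R2, 3R3
Branch closes: q and not q both at 3.
Every branch closes (one shown): unsatisfiable in S5.
S4-tableau for the formula:
1. not (Dia Box (not p or q) implies Box (not p or q)) and Dia r, 0
2. not (Dia Box (not p or q) implies Box (not p or q)), 0   [and-rule on 1]
3. Dia r, 0   [and-rule on 1]
4. Dia Box (not p or q), 0   [neg-implies-rule on 2]
5. not Box (not p or q), 0   [neg-implies-rule on 2]
6. r, 1   [Dia-rule on 3: fresh world 1, 0R1]
7. Box (not p or q), 2   [Dia-rule on 4: fresh world 2, 0R2]
8. not p or q, 2   [Box-rule on 7 via 2R2]
9. q, 2   [or-rule on 8 (branches; this branch)]
10. not (not p or q), 3   [neg-Box-rule on 5: fresh world 3, 0R3]
11. p, 3   [neg-or-rule on 10]
12. not q, 3   [neg-or-rule on 10]
Accessibility: 0R0, 0R1, 0R2, 0R3, 1R1, 2R2, 3R3
Complete open branch: satisfiable in S4, hence also in K, T (this S4-model is also a K-model and a T-model).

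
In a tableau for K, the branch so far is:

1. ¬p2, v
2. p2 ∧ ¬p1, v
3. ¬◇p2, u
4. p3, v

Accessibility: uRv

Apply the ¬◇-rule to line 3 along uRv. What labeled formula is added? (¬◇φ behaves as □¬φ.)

¬◇φ behaves as □¬φ: propagate the negated body to each accessible world.

¬p2, v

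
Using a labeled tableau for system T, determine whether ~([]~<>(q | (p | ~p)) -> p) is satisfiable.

Unsatisfiable

1. ~([]~<>(q | (p | ~p)) -> p), u
2. []~<>(q | (p | ~p)), u   [~->-rule on 1]
3. ~p, u   [~->-rule on 1]
4. ~<>(q | (p | ~p)), u   [[]-rule on 2 via uRu]
5. ~(q | (p | ~p)), u   [~<>-rule on 4 via uRu]
6. ~q, u   [~|-rule on 5]
7. ~(p | ~p), u   [~|-rule on 5]
8. p, u   [~|-rule on 7]
Accessibility: uRu
Branch closes: p and ~p both at u.
Every branch closes; the branch above is one of them.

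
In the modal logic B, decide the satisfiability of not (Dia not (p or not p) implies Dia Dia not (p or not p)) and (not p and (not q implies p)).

1. not (Dia not (p or not p) implies Dia Dia not (p or not p)) and (not p and (not q implies p)), u
2. not (Dia not (p or not p) implies Dia Dia not (p or not p)), u   [and-rule on 1]
3. not p and (not q implies p), u   [and-rule on 1]
4. Dia not (p or not p), u   [neg-implies-rule on 2]
5. not Dia Dia not (p or not p), u   [neg-implies-rule on 2]
6. not p, u   [and-rule on 3]
7. not q implies p, u   [and-rule on 3]
8. not Dia not (p or not p), u   [neg-Dia-rule on 5 via uRu]
9. p or not p, u   [neg-Dia-rule on 8 via uRu]
10. q, u   [implies-rule on 7 (branches; this branch)]
11. not (p or not p), v   [Dia-rule on 4: fresh world v, uRv]
12. not p, v   [neg-or-rule on 11]
13. p, v   [neg-or-rule on 11]
Accessibility: uRu, uRv, vRu, vRv
Branch closes: p and not p both at v.
Every branch closes; the branch above is one of them.

Unsatisfiable (every branch closes)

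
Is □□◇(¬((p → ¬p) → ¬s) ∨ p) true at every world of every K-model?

Tableau for the negation ¬□□◇(¬((p → ¬p) → ¬s) ∨ p):
1. ¬□□◇(¬((p → ¬p) → ¬s) ∨ p), u
2. ¬□◇(¬((p → ¬p) → ¬s) ∨ p), v
3. ¬◇(¬((p → ¬p) → ¬s) ∨ p), w
Accessibility: uRv, vRw
The negation has an open branch (countermodel exists).

Invalid (countermodel exists)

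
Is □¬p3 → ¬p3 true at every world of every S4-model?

Valid

Tableau for the negation ¬(□¬p3 → ¬p3):
1. ¬(□¬p3 → ¬p3), w0
2. □¬p3, w0
3. p3, w0
4. ¬p3, w0
Accessibility: w0Rw0
Branch closes: p3 and ¬p3 both at w0.
All branches of the negation close; one closing branch shown above.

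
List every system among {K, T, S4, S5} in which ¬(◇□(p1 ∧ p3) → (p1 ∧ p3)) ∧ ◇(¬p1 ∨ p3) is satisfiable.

K, T, S4

S4-tableau for the formula:
1. ¬(◇□(p1 ∧ p3) → (p1 ∧ p3)) ∧ ◇(¬p1 ∨ p3), w0
2. ¬(◇□(p1 ∧ p3) → (p1 ∧ p3)), w0
3. ◇(¬p1 ∨ p3), w0
4. ◇□(p1 ∧ p3), w0
5. ¬(p1 ∧ p3), w0
6. ¬p3, w0
7. ¬p1 ∨ p3, w1
8. p3, w1
9. □(p1 ∧ p3), w2
10. p1 ∧ p3, w2
11. p1, w2
12. p3, w2
Accessibility: w0Rw0, w0Rw1, w0Rw2, w1Rw1, w2Rw2
Complete open branch: satisfiable in S4, hence also in K, T (this S4-model is also a K-model and a T-model).
S5-tableau for the formula:
1. ¬(◇□(p1 ∧ p3) → (p1 ∧ p3)) ∧ ◇(¬p1 ∨ p3), w0
2. ¬(◇□(p1 ∧ p3) → (p1 ∧ p3)), w0
3. ◇(¬p1 ∨ p3), w0
4. ◇□(p1 ∧ p3), w0
5. ¬(p1 ∧ p3), w0
6. ¬p3, w0
7. ¬p1 ∨ p3, w1
8. p3, w1
9. □(p1 ∧ p3), w2
10. p1 ∧ p3, w0
11. p1, w0
12. p3, w0
Accessibility: w0Rw0, w0Rw1, w0Rw2, w1Rw0, w1Rw1, w1Rw2, w2Rw0, w2Rw1, w2Rw2
Branch closes: p3 and ¬p3 both at w0.
Every branch closes (one shown): unsatisfiable in S5.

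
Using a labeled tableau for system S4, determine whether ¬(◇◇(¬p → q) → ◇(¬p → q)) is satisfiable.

No, unsatisfiable

1. ¬(◇◇(¬p → q) → ◇(¬p → q)), w0
2. ◇◇(¬p → q), w0
3. ¬◇(¬p → q), w0
4. ¬(¬p → q), w0
5. ¬p, w0
6. ¬q, w0
7. ◇(¬p → q), w1
8. ¬(¬p → q), w1
9. ¬p, w1
10. ¬q, w1
11. ¬p → q, w2
12. ¬(¬p → q), w2
13. ¬p, w2
14. ¬q, w2
15. q, w2
Accessibility: w0Rw0, w0Rw1, w0Rw2, w1Rw1, w1Rw2, w2Rw2
Branch closes: q and ¬q both at w2.
All branches of the tableau close; one closing branch shown above.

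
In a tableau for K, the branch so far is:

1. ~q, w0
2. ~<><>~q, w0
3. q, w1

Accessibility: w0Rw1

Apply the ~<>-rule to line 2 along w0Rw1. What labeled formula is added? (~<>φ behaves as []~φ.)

~<>φ behaves as []~φ: propagate the negated body to each accessible world.

~<>~q, w1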